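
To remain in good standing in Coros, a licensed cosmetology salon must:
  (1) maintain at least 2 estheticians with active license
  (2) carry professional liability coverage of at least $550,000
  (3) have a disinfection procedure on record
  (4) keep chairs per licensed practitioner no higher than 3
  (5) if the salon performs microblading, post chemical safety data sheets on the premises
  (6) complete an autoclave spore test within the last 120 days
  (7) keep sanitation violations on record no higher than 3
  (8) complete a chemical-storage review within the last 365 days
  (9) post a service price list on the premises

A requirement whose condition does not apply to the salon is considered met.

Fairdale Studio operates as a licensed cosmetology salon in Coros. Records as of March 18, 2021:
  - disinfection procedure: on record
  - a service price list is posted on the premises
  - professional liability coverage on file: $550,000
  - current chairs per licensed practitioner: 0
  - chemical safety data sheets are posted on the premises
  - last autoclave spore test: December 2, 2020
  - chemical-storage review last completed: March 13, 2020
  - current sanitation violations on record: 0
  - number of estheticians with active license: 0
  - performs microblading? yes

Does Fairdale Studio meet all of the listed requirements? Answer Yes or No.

1. estheticians with active license 0 < 2 → not met
2. professional liability coverage $550,000 ≥ $550,000 → met
3. disinfection procedure present → met
4. chairs per licensed practitioner 0 ≤ 3 → met
5. condition 'performs microblading' holds; chemical safety data sheets present → met
6. autoclave spore test 106 days ago vs limit 120 → met
7. sanitation violations on record 0 ≤ 3 → met
8. chemical-storage review 370 days ago vs limit 365 → not met
9. service price list present → met
Not met: 1, 8

No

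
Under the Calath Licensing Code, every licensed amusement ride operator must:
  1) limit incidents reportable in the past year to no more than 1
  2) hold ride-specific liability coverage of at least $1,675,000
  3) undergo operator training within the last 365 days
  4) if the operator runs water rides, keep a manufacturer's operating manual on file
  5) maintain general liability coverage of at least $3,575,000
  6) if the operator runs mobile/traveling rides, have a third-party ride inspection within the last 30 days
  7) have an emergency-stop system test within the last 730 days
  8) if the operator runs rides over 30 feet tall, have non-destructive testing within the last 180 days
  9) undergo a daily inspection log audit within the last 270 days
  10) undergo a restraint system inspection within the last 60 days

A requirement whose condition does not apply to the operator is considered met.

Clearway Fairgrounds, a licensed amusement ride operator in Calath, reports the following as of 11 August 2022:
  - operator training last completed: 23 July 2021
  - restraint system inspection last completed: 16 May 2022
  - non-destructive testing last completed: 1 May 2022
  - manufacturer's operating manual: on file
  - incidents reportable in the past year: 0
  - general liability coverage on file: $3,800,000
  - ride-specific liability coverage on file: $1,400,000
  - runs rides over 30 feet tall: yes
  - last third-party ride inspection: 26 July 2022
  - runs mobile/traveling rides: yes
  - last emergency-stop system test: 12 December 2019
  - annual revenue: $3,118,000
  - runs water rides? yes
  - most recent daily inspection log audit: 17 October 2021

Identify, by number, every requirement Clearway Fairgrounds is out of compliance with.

2, 3, 7, 9, 10

1. incidents reportable in the past year 0 ≤ 1 → met
2. ride-specific liability coverage $1,400,000 < $1,675,000 → not met
3. operator training 384 days ago vs limit 365 → not met
4. condition 'runs water rides' holds; manufacturer's operating manual present → met
5. general liability coverage $3,800,000 ≥ $3,575,000 → met
6. condition 'runs mobile/traveling rides' holds; third-party ride inspection 16 days ago vs limit 30 → met
7. emergency-stop system test 973 days ago vs limit 730 → not met
8. condition 'runs rides over 30 feet tall' holds; non-destructive testing 102 days ago vs limit 180 → met
9. daily inspection log audit 298 days ago vs limit 270 → not met
10. restraint system inspection 87 days ago vs limit 60 → not met
Not met: 2, 3, 7, 9, 10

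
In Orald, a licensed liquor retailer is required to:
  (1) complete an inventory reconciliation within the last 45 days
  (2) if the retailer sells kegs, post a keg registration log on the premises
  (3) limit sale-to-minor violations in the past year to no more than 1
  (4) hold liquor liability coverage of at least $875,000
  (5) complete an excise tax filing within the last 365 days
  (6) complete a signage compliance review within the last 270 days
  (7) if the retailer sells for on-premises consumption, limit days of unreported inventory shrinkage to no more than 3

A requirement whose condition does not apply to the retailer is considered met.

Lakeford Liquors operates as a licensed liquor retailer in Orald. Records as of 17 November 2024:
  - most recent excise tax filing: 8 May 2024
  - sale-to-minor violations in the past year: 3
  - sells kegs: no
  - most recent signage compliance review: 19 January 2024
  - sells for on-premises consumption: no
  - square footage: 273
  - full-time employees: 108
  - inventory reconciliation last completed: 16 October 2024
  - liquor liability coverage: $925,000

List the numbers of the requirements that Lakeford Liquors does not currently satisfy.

1. inventory reconciliation 32 days ago vs limit 45 → met
2. condition 'sells kegs' does not hold → requirement n/a → met
3. sale-to-minor violations in the past year 3 > 1 → not met
4. liquor liability coverage $925,000 ≥ $875,000 → met
5. excise tax filing 193 days ago vs limit 365 → met
6. signage compliance review 303 days ago vs limit 270 → not met
7. condition 'sells for on-premises consumption' does not hold → requirement n/a → met
Not met: 3, 6

3, 6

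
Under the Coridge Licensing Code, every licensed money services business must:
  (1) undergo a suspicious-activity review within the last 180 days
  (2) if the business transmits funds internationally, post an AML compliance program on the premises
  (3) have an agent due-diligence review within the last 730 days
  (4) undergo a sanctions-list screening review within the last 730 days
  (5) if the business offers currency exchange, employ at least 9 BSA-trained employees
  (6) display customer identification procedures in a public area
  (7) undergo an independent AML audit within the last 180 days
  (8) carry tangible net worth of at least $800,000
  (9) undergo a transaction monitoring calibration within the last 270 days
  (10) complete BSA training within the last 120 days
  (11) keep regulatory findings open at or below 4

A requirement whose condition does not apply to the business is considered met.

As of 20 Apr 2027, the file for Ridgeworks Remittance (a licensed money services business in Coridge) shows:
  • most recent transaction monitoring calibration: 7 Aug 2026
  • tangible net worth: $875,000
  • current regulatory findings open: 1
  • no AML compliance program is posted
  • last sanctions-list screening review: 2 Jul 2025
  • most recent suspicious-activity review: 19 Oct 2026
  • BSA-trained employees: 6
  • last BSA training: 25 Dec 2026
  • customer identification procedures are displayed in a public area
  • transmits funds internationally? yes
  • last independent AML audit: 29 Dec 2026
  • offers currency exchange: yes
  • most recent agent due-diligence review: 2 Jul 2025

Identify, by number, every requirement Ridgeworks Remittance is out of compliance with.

1. suspicious-activity review 183 days ago vs limit 180 → not met
2. condition 'transmits funds internationally' holds; AML compliance program absent → not met
3. agent due-diligence review 657 days ago vs limit 730 → met
4. sanctions-list screening review 657 days ago vs limit 730 → met
5. condition 'offers currency exchange' holds; BSA-trained employees 6 < 9 → not met
6. customer identification procedures present → met
7. independent AML audit 112 days ago vs limit 180 → met
8. tangible net worth $875,000 ≥ $800,000 → met
9. transaction monitoring calibration 256 days ago vs limit 270 → met
10. BSA training 116 days ago vs limit 120 → met
11. regulatory findings open 1 ≤ 4 → met
Not met: 1, 2, 5

1, 2, 5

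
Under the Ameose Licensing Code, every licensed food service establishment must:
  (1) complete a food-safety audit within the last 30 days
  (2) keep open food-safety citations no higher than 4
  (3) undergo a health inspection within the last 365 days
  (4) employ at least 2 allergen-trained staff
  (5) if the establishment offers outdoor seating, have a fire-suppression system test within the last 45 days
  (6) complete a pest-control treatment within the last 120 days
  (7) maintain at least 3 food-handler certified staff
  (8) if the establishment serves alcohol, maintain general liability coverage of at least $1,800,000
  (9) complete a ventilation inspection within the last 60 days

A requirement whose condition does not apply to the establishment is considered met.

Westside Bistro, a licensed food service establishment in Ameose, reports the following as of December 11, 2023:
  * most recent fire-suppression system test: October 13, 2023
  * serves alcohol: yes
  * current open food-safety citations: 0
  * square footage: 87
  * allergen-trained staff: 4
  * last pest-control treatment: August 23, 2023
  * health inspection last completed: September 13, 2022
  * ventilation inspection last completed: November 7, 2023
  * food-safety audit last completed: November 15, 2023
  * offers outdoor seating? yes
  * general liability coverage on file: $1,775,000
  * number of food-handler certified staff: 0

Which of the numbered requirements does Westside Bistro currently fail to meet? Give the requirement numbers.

3, 5, 7, 8

1. food-safety audit 26 days ago vs limit 30 → met
2. open food-safety citations 0 ≤ 4 → met
3. health inspection 454 days ago vs limit 365 → not met
4. allergen-trained staff 4 ≥ 2 → met
5. condition 'offers outdoor seating' holds; fire-suppression system test 59 days ago vs limit 45 → not met
6. pest-control treatment 110 days ago vs limit 120 → met
7. food-handler certified staff 0 < 3 → not met
8. condition 'serves alcohol' holds; general liability coverage $1,775,000 < $1,800,000 → not met
9. ventilation inspection 34 days ago vs limit 60 → met
Not met: 3, 5, 7, 8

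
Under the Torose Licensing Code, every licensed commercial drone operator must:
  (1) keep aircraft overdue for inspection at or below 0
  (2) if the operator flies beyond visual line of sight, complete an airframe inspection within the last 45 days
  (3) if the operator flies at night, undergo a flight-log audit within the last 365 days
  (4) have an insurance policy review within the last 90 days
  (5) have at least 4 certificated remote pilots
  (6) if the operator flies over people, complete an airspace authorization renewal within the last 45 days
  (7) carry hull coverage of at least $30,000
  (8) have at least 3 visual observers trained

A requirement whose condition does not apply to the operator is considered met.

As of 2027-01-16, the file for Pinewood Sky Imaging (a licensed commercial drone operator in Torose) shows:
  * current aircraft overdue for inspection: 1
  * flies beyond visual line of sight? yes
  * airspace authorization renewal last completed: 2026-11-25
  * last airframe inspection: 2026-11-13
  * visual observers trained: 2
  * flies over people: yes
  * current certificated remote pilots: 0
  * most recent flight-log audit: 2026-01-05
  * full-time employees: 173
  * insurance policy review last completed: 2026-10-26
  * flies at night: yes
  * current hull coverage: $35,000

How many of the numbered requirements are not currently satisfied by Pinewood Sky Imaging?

1. aircraft overdue for inspection 1 > 0 → not met
2. condition 'flies beyond visual line of sight' holds; airframe inspection 64 days ago vs limit 45 → not met
3. condition 'flies at night' holds; flight-log audit 376 days ago vs limit 365 → not met
4. insurance policy review 82 days ago vs limit 90 → met
5. certificated remote pilots 0 < 4 → not met
6. condition 'flies over people' holds; airspace authorization renewal 52 days ago vs limit 45 → not met
7. hull coverage $35,000 ≥ $30,000 → met
8. visual observers trained 2 < 3 → not met
Not met: 6 of 8

6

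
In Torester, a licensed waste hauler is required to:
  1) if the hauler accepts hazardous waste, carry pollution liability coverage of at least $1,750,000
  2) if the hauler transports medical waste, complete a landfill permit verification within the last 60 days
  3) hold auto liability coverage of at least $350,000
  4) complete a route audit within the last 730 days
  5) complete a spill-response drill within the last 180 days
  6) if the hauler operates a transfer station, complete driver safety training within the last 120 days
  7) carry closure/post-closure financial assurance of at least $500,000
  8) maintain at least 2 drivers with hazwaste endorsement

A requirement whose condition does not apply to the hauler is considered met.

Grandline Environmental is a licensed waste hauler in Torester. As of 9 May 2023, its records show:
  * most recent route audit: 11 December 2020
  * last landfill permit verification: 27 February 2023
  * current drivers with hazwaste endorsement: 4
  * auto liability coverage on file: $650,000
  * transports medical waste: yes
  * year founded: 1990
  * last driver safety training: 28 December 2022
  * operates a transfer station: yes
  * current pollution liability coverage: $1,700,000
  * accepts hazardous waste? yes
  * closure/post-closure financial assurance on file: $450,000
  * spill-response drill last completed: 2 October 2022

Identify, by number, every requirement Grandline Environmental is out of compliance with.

1, 2, 4, 5, 6, 7

1. condition 'accepts hazardous waste' holds; pollution liability coverage $1,700,000 < $1,750,000 → not met
2. condition 'transports medical waste' holds; landfill permit verification 71 days ago vs limit 60 → not met
3. auto liability coverage $650,000 ≥ $350,000 → met
4. route audit 879 days ago vs limit 730 → not met
5. spill-response drill 219 days ago vs limit 180 → not met
6. condition 'operates a transfer station' holds; driver safety training 132 days ago vs limit 120 → not met
7. closure/post-closure financial assurance $450,000 < $500,000 → not met
8. drivers with hazwaste endorsement 4 ≥ 2 → met
Not met: 1, 2, 4, 5, 6, 7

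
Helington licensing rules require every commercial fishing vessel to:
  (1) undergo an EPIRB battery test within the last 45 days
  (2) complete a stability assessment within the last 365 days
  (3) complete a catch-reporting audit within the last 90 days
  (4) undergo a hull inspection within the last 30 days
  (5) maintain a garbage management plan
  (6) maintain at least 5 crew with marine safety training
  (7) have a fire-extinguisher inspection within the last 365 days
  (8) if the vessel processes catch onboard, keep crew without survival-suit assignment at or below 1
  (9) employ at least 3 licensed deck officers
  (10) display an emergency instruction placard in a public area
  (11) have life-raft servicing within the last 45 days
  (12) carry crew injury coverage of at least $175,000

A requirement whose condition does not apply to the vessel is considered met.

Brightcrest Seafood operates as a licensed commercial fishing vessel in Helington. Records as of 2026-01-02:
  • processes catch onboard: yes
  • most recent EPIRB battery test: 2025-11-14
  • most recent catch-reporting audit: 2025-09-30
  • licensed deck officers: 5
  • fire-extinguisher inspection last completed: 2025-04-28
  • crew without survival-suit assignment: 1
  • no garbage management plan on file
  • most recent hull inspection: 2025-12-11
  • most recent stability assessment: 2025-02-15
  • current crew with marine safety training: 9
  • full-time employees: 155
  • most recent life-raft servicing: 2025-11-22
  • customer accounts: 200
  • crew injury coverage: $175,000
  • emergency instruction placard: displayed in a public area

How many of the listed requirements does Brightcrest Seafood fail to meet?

1. EPIRB battery test 49 days ago vs limit 45 → not met
2. stability assessment 321 days ago vs limit 365 → met
3. catch-reporting audit 94 days ago vs limit 90 → not met
4. hull inspection 22 days ago vs limit 30 → met
5. garbage management plan absent → not met
6. crew with marine safety training 9 ≥ 5 → met
7. fire-extinguisher inspection 249 days ago vs limit 365 → met
8. condition 'processes catch onboard' holds; crew without survival-suit assignment 1 ≤ 1 → met
9. licensed deck officers 5 ≥ 3 → met
10. emergency instruction placard present → met
11. life-raft servicing 41 days ago vs limit 45 → met
12. crew injury coverage $175,000 ≥ $175,000 → met
Not met: 3 of 12

3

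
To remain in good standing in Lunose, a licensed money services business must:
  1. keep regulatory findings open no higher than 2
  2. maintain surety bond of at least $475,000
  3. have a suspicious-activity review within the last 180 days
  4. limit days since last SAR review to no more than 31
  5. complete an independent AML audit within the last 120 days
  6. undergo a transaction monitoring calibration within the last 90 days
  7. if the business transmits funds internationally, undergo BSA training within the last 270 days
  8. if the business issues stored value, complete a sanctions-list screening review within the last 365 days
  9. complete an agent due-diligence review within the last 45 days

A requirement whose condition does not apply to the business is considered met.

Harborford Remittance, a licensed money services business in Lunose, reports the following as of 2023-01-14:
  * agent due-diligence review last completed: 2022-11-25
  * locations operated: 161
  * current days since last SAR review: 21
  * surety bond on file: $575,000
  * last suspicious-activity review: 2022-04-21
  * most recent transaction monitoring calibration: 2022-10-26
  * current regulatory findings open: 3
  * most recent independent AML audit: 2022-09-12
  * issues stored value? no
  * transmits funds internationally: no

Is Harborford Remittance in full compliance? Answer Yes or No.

No

1. regulatory findings open 3 > 2 → not met
2. surety bond $575,000 ≥ $475,000 → met
3. suspicious-activity review 268 days ago vs limit 180 → not met
4. days since last SAR review 21 ≤ 31 → met
5. independent AML audit 124 days ago vs limit 120 → not met
6. transaction monitoring calibration 80 days ago vs limit 90 → met
7. condition 'transmits funds internationally' does not hold → requirement n/a → met
8. condition 'issues stored value' does not hold → requirement n/a → met
9. agent due-diligence review 50 days ago vs limit 45 → not met
Not met: 1, 3, 5, 9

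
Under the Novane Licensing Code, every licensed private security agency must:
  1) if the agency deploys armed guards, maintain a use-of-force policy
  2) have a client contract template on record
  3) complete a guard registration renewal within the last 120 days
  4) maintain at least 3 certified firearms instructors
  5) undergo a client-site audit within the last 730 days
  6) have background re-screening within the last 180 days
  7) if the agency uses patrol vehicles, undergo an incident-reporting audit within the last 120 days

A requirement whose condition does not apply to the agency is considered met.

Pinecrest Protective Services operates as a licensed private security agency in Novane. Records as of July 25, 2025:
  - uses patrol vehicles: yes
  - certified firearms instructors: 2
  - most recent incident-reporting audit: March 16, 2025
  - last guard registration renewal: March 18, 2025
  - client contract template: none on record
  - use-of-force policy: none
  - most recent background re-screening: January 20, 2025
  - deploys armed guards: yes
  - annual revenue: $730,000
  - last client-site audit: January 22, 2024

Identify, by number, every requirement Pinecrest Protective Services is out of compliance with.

1. condition 'deploys armed guards' holds; use-of-force policy absent → not met
2. client contract template absent → not met
3. guard registration renewal 129 days ago vs limit 120 → not met
4. certified firearms instructors 2 < 3 → not met
5. client-site audit 550 days ago vs limit 730 → met
6. background re-screening 186 days ago vs limit 180 → not met
7. condition 'uses patrol vehicles' holds; incident-reporting audit 131 days ago vs limit 120 → not met
Not met: 1, 2, 3, 4, 6, 7

1, 2, 3, 4, 6, 7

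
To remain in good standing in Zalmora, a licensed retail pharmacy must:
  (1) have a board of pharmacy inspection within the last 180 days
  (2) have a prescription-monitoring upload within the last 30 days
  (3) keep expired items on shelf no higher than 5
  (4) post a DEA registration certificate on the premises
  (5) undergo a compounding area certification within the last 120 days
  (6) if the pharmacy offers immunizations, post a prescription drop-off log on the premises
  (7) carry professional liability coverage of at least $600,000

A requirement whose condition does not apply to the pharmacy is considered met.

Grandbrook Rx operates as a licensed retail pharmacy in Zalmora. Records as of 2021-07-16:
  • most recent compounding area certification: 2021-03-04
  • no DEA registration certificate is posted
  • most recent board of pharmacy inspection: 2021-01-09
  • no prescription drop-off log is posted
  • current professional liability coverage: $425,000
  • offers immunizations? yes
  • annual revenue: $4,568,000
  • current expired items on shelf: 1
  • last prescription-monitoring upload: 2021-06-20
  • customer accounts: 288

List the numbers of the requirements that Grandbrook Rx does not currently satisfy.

1. board of pharmacy inspection 188 days ago vs limit 180 → not met
2. prescription-monitoring upload 26 days ago vs limit 30 → met
3. expired items on shelf 1 ≤ 5 → met
4. DEA registration certificate absent → not met
5. compounding area certification 134 days ago vs limit 120 → not met
6. condition 'offers immunizations' holds; prescription drop-off log absent → not met
7. professional liability coverage $425,000 < $600,000 → not met
Not met: 1, 4, 5, 6, 7

1, 4, 5, 6, 7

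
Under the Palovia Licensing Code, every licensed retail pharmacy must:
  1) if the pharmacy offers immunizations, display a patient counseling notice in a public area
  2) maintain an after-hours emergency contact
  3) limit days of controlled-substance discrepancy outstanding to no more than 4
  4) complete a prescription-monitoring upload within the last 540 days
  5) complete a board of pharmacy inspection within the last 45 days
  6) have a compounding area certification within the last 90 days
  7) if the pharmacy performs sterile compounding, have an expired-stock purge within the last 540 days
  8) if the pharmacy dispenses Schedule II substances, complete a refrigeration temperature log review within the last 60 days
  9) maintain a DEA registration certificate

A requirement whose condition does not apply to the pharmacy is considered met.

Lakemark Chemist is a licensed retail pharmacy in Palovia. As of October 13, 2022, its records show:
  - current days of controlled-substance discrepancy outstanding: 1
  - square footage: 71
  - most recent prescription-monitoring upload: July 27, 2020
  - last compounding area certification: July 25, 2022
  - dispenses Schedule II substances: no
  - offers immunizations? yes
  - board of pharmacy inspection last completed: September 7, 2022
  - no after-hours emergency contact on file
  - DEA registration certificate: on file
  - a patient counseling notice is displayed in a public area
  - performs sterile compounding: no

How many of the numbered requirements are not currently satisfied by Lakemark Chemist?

1. condition 'offers immunizations' holds; patient counseling notice present → met
2. after-hours emergency contact absent → not met
3. days of controlled-substance discrepancy outstanding 1 ≤ 4 → met
4. prescription-monitoring upload 808 days ago vs limit 540 → not met
5. board of pharmacy inspection 36 days ago vs limit 45 → met
6. compounding area certification 80 days ago vs limit 90 → met
7. condition 'performs sterile compounding' does not hold → requirement n/a → met
8. condition 'dispenses Schedule II substances' does not hold → requirement n/a → met
9. DEA registration certificate present → met
Not met: 2 of 9

2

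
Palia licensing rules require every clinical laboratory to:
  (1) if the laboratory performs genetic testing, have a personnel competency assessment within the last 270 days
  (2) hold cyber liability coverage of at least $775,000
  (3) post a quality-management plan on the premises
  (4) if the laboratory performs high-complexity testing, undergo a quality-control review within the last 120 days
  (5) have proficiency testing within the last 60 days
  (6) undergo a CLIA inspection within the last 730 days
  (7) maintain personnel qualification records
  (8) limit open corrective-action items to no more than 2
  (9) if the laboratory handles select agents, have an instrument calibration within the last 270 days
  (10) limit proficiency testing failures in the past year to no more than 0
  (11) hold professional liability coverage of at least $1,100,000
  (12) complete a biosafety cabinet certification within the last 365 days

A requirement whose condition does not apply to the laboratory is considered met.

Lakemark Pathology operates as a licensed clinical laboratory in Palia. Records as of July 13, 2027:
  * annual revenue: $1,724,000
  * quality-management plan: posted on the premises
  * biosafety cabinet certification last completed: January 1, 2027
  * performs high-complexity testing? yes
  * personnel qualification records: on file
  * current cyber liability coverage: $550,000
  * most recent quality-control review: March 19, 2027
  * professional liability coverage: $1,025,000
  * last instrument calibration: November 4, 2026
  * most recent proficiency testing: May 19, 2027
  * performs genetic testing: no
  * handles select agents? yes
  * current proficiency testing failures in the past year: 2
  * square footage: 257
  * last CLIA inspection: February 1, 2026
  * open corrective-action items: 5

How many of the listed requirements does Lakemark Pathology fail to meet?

4

1. condition 'performs genetic testing' does not hold → requirement n/a → met
2. cyber liability coverage $550,000 < $775,000 → not met
3. quality-management plan present → met
4. condition 'performs high-complexity testing' holds; quality-control review 116 days ago vs limit 120 → met
5. proficiency testing 55 days ago vs limit 60 → met
6. CLIA inspection 527 days ago vs limit 730 → met
7. personnel qualification records present → met
8. open corrective-action items 5 > 2 → not met
9. condition 'handles select agents' holds; instrument calibration 251 days ago vs limit 270 → met
10. proficiency testing failures in the past year 2 > 0 → not met
11. professional liability coverage $1,025,000 < $1,100,000 → not met
12. biosafety cabinet certification 193 days ago vs limit 365 → met
Not met: 4 of 12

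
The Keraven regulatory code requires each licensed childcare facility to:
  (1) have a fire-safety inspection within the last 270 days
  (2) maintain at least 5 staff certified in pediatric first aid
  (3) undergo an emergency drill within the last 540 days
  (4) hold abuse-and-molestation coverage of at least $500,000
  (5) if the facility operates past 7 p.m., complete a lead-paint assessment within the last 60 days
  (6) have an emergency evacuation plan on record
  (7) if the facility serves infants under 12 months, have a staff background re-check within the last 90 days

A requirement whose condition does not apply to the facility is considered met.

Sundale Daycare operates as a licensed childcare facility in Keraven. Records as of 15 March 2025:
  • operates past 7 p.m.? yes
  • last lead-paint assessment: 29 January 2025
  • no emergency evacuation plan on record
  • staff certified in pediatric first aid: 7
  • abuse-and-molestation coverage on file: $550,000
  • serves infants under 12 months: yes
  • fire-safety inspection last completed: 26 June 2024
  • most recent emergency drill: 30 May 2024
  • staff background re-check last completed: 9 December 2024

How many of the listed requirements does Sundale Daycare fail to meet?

1. fire-safety inspection 262 days ago vs limit 270 → met
2. staff certified in pediatric first aid 7 ≥ 5 → met
3. emergency drill 289 days ago vs limit 540 → met
4. abuse-and-molestation coverage $550,000 ≥ $500,000 → met
5. condition 'operates past 7 p.m.' holds; lead-paint assessment 45 days ago vs limit 60 → met
6. emergency evacuation plan absent → not met
7. condition 'serves infants under 12 months' holds; staff background re-check 96 days ago vs limit 90 → not met
Not met: 2 of 7

2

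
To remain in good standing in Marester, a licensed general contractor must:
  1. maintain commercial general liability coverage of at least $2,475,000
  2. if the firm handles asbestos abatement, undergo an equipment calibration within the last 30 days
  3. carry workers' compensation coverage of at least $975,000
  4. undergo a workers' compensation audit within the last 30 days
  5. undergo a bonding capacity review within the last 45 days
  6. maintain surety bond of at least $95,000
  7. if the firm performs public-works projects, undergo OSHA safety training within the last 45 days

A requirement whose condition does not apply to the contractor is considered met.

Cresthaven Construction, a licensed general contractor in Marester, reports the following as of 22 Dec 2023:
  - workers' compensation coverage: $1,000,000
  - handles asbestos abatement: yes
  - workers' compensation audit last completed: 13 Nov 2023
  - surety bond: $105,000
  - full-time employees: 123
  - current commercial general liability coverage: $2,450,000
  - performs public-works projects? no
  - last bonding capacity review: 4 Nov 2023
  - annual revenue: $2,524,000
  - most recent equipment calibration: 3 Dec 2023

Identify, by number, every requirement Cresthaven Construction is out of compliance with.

1. commercial general liability coverage $2,450,000 < $2,475,000 → not met
2. condition 'handles asbestos abatement' holds; equipment calibration 19 days ago vs limit 30 → met
3. workers' compensation coverage $1,000,000 ≥ $975,000 → met
4. workers' compensation audit 39 days ago vs limit 30 → not met
5. bonding capacity review 48 days ago vs limit 45 → not met
6. surety bond $105,000 ≥ $95,000 → met
7. condition 'performs public-works projects' does not hold → requirement n/a → met
Not met: 1, 4, 5

1, 4, 5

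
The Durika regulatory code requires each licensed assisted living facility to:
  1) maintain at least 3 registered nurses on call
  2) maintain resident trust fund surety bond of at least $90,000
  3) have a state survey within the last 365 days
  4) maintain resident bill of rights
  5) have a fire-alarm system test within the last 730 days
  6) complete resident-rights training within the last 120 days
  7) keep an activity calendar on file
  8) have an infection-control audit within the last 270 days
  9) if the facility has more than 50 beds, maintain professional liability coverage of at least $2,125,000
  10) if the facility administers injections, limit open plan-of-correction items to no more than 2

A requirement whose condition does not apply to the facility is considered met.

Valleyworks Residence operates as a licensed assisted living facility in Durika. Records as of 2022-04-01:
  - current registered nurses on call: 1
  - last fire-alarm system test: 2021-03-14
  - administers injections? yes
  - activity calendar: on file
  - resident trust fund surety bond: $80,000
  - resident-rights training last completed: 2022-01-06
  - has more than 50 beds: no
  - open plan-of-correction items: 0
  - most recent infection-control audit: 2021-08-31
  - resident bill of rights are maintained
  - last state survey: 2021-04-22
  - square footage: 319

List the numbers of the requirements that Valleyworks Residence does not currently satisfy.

1, 2

1. registered nurses on call 1 < 3 → not met
2. resident trust fund surety bond $80,000 < $90,000 → not met
3. state survey 344 days ago vs limit 365 → met
4. resident bill of rights present → met
5. fire-alarm system test 383 days ago vs limit 730 → met
6. resident-rights training 85 days ago vs limit 120 → met
7. activity calendar present → met
8. infection-control audit 213 days ago vs limit 270 → met
9. condition 'has more than 50 beds' does not hold → requirement n/a → met
10. condition 'administers injections' holds; open plan-of-correction items 0 ≤ 2 → met
Not met: 1, 2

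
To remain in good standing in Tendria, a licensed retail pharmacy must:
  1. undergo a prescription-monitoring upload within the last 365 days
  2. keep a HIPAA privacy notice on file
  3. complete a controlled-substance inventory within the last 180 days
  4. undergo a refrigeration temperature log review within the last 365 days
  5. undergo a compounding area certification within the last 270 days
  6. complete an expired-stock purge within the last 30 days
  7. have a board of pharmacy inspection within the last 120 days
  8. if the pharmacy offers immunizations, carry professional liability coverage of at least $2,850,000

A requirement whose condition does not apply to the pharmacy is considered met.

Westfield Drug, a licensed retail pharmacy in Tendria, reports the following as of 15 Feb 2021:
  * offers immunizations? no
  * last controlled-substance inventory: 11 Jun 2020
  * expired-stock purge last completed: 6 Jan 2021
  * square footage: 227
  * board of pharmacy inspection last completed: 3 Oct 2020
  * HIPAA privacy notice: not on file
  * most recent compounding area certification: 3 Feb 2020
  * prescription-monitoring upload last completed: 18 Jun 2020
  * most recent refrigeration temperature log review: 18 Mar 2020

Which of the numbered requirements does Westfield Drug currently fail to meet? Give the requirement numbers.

1. prescription-monitoring upload 242 days ago vs limit 365 → met
2. HIPAA privacy notice absent → not met
3. controlled-substance inventory 249 days ago vs limit 180 → not met
4. refrigeration temperature log review 334 days ago vs limit 365 → met
5. compounding area certification 378 days ago vs limit 270 → not met
6. expired-stock purge 40 days ago vs limit 30 → not met
7. board of pharmacy inspection 135 days ago vs limit 120 → not met
8. condition 'offers immunizations' does not hold → requirement n/a → met
Not met: 2, 3, 5, 6, 7

2, 3, 5, 6, 7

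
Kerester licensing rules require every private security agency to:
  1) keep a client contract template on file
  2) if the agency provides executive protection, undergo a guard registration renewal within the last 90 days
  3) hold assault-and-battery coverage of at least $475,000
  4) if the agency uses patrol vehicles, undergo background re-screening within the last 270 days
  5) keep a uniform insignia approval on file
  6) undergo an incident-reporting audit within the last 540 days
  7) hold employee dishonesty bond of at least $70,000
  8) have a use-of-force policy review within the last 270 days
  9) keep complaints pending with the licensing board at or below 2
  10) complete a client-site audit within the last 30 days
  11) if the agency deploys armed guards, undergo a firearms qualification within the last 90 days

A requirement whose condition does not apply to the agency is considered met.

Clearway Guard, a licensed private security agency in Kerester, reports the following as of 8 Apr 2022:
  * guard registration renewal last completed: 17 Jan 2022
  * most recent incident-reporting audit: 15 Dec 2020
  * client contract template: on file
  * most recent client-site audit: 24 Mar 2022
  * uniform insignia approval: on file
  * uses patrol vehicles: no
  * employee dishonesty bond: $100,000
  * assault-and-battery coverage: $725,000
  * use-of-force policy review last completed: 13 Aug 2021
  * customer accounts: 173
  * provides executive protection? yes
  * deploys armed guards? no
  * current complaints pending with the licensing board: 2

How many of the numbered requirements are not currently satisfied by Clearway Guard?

0

1. client contract template present → met
2. condition 'provides executive protection' holds; guard registration renewal 81 days ago vs limit 90 → met
3. assault-and-battery coverage $725,000 ≥ $475,000 → met
4. condition 'uses patrol vehicles' does not hold → requirement n/a → met
5. uniform insignia approval present → met
6. incident-reporting audit 479 days ago vs limit 540 → met
7. employee dishonesty bond $100,000 ≥ $70,000 → met
8. use-of-force policy review 238 days ago vs limit 270 → met
9. complaints pending with the licensing board 2 ≤ 2 → met
10. client-site audit 15 days ago vs limit 30 → met
11. condition 'deploys armed guards' does not hold → requirement n/a → met
Not met: 0 of 11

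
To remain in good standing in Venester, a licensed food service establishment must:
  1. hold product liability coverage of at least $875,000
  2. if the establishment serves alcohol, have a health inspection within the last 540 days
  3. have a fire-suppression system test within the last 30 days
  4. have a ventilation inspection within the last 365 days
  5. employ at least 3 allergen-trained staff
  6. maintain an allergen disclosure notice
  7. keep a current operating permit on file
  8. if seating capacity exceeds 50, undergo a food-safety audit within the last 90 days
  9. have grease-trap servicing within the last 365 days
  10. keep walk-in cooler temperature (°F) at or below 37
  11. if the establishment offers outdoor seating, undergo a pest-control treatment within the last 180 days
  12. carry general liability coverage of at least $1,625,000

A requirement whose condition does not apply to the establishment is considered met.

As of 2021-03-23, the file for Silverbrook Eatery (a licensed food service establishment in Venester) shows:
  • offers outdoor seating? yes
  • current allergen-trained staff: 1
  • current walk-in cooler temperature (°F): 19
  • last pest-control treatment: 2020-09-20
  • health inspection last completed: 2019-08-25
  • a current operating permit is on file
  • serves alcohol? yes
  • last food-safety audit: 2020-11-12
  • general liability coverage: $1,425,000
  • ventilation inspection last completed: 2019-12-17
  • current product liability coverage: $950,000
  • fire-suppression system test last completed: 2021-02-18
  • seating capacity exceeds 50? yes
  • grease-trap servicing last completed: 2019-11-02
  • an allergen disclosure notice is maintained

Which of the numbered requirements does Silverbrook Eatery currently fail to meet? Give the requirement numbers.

2, 3, 4, 5, 8, 9, 11, 12

1. product liability coverage $950,000 ≥ $875,000 → met
2. condition 'serves alcohol' holds; health inspection 576 days ago vs limit 540 → not met
3. fire-suppression system test 33 days ago vs limit 30 → not met
4. ventilation inspection 462 days ago vs limit 365 → not met
5. allergen-trained staff 1 < 3 → not met
6. allergen disclosure notice present → met
7. current operating permit present → met
8. condition 'seating capacity exceeds 50' holds; food-safety audit 131 days ago vs limit 90 → not met
9. grease-trap servicing 507 days ago vs limit 365 → not met
10. walk-in cooler temperature (°F) 19 ≤ 37 → met
11. condition 'offers outdoor seating' holds; pest-control treatment 184 days ago vs limit 180 → not met
12. general liability coverage $1,425,000 < $1,625,000 → not met
Not met: 2, 3, 4, 5, 8, 9, 11, 12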